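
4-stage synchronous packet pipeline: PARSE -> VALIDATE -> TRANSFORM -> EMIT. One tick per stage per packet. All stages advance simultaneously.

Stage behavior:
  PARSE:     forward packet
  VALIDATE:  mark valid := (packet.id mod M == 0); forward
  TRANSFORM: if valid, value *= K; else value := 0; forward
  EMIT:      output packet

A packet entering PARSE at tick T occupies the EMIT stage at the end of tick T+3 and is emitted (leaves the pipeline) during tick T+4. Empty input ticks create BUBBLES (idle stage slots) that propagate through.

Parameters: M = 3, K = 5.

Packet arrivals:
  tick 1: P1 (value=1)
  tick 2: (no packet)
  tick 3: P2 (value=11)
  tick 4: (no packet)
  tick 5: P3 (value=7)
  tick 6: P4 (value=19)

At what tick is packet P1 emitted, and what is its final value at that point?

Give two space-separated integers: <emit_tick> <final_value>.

Answer: 5 0

Derivation:
Tick 1: [PARSE:P1(v=1,ok=F), VALIDATE:-, TRANSFORM:-, EMIT:-] out:-; in:P1
Tick 2: [PARSE:-, VALIDATE:P1(v=1,ok=F), TRANSFORM:-, EMIT:-] out:-; in:-
Tick 3: [PARSE:P2(v=11,ok=F), VALIDATE:-, TRANSFORM:P1(v=0,ok=F), EMIT:-] out:-; in:P2
Tick 4: [PARSE:-, VALIDATE:P2(v=11,ok=F), TRANSFORM:-, EMIT:P1(v=0,ok=F)] out:-; in:-
Tick 5: [PARSE:P3(v=7,ok=F), VALIDATE:-, TRANSFORM:P2(v=0,ok=F), EMIT:-] out:P1(v=0); in:P3
Tick 6: [PARSE:P4(v=19,ok=F), VALIDATE:P3(v=7,ok=T), TRANSFORM:-, EMIT:P2(v=0,ok=F)] out:-; in:P4
Tick 7: [PARSE:-, VALIDATE:P4(v=19,ok=F), TRANSFORM:P3(v=35,ok=T), EMIT:-] out:P2(v=0); in:-
Tick 8: [PARSE:-, VALIDATE:-, TRANSFORM:P4(v=0,ok=F), EMIT:P3(v=35,ok=T)] out:-; in:-
Tick 9: [PARSE:-, VALIDATE:-, TRANSFORM:-, EMIT:P4(v=0,ok=F)] out:P3(v=35); in:-
Tick 10: [PARSE:-, VALIDATE:-, TRANSFORM:-, EMIT:-] out:P4(v=0); in:-
P1: arrives tick 1, valid=False (id=1, id%3=1), emit tick 5, final value 0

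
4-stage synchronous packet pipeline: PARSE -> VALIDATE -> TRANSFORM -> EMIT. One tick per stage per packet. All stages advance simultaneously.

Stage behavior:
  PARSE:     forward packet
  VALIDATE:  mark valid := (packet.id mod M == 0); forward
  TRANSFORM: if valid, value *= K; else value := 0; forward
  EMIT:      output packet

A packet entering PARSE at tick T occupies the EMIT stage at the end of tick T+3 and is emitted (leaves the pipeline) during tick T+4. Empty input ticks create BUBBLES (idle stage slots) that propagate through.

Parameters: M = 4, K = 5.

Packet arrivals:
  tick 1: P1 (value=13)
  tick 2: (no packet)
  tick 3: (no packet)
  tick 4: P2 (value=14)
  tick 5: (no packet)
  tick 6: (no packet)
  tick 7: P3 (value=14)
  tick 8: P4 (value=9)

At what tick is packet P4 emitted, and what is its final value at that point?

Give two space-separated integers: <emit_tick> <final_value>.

Answer: 12 45

Derivation:
Tick 1: [PARSE:P1(v=13,ok=F), VALIDATE:-, TRANSFORM:-, EMIT:-] out:-; in:P1
Tick 2: [PARSE:-, VALIDATE:P1(v=13,ok=F), TRANSFORM:-, EMIT:-] out:-; in:-
Tick 3: [PARSE:-, VALIDATE:-, TRANSFORM:P1(v=0,ok=F), EMIT:-] out:-; in:-
Tick 4: [PARSE:P2(v=14,ok=F), VALIDATE:-, TRANSFORM:-, EMIT:P1(v=0,ok=F)] out:-; in:P2
Tick 5: [PARSE:-, VALIDATE:P2(v=14,ok=F), TRANSFORM:-, EMIT:-] out:P1(v=0); in:-
Tick 6: [PARSE:-, VALIDATE:-, TRANSFORM:P2(v=0,ok=F), EMIT:-] out:-; in:-
Tick 7: [PARSE:P3(v=14,ok=F), VALIDATE:-, TRANSFORM:-, EMIT:P2(v=0,ok=F)] out:-; in:P3
Tick 8: [PARSE:P4(v=9,ok=F), VALIDATE:P3(v=14,ok=F), TRANSFORM:-, EMIT:-] out:P2(v=0); in:P4
Tick 9: [PARSE:-, VALIDATE:P4(v=9,ok=T), TRANSFORM:P3(v=0,ok=F), EMIT:-] out:-; in:-
Tick 10: [PARSE:-, VALIDATE:-, TRANSFORM:P4(v=45,ok=T), EMIT:P3(v=0,ok=F)] out:-; in:-
Tick 11: [PARSE:-, VALIDATE:-, TRANSFORM:-, EMIT:P4(v=45,ok=T)] out:P3(v=0); in:-
Tick 12: [PARSE:-, VALIDATE:-, TRANSFORM:-, EMIT:-] out:P4(v=45); in:-
P4: arrives tick 8, valid=True (id=4, id%4=0), emit tick 12, final value 45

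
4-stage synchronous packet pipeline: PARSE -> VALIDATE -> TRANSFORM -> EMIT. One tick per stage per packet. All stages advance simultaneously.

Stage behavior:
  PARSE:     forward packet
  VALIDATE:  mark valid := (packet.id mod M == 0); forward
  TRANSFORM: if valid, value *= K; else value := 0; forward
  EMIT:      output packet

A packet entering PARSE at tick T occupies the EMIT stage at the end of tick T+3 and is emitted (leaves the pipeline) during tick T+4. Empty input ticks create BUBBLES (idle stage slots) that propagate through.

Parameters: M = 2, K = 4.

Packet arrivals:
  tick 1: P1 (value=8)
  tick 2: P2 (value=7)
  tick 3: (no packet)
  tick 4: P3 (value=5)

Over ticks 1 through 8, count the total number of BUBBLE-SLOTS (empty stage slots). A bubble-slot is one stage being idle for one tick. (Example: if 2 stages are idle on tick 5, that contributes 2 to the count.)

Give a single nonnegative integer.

Tick 1: [PARSE:P1(v=8,ok=F), VALIDATE:-, TRANSFORM:-, EMIT:-] out:-; bubbles=3
Tick 2: [PARSE:P2(v=7,ok=F), VALIDATE:P1(v=8,ok=F), TRANSFORM:-, EMIT:-] out:-; bubbles=2
Tick 3: [PARSE:-, VALIDATE:P2(v=7,ok=T), TRANSFORM:P1(v=0,ok=F), EMIT:-] out:-; bubbles=2
Tick 4: [PARSE:P3(v=5,ok=F), VALIDATE:-, TRANSFORM:P2(v=28,ok=T), EMIT:P1(v=0,ok=F)] out:-; bubbles=1
Tick 5: [PARSE:-, VALIDATE:P3(v=5,ok=F), TRANSFORM:-, EMIT:P2(v=28,ok=T)] out:P1(v=0); bubbles=2
Tick 6: [PARSE:-, VALIDATE:-, TRANSFORM:P3(v=0,ok=F), EMIT:-] out:P2(v=28); bubbles=3
Tick 7: [PARSE:-, VALIDATE:-, TRANSFORM:-, EMIT:P3(v=0,ok=F)] out:-; bubbles=3
Tick 8: [PARSE:-, VALIDATE:-, TRANSFORM:-, EMIT:-] out:P3(v=0); bubbles=4
Total bubble-slots: 20

Answer: 20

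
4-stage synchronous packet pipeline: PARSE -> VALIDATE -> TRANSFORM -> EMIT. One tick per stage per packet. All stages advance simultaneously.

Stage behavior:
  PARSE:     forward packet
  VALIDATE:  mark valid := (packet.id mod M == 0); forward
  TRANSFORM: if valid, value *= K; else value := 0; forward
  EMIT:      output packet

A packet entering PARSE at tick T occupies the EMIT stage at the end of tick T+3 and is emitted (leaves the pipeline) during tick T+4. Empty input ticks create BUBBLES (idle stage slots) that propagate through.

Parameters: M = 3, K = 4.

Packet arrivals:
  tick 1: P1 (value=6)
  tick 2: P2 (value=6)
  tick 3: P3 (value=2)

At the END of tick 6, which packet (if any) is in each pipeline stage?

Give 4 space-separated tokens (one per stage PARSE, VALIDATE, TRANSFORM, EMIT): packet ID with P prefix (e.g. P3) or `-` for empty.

Answer: - - - P3

Derivation:
Tick 1: [PARSE:P1(v=6,ok=F), VALIDATE:-, TRANSFORM:-, EMIT:-] out:-; in:P1
Tick 2: [PARSE:P2(v=6,ok=F), VALIDATE:P1(v=6,ok=F), TRANSFORM:-, EMIT:-] out:-; in:P2
Tick 3: [PARSE:P3(v=2,ok=F), VALIDATE:P2(v=6,ok=F), TRANSFORM:P1(v=0,ok=F), EMIT:-] out:-; in:P3
Tick 4: [PARSE:-, VALIDATE:P3(v=2,ok=T), TRANSFORM:P2(v=0,ok=F), EMIT:P1(v=0,ok=F)] out:-; in:-
Tick 5: [PARSE:-, VALIDATE:-, TRANSFORM:P3(v=8,ok=T), EMIT:P2(v=0,ok=F)] out:P1(v=0); in:-
Tick 6: [PARSE:-, VALIDATE:-, TRANSFORM:-, EMIT:P3(v=8,ok=T)] out:P2(v=0); in:-
At end of tick 6: ['-', '-', '-', 'P3']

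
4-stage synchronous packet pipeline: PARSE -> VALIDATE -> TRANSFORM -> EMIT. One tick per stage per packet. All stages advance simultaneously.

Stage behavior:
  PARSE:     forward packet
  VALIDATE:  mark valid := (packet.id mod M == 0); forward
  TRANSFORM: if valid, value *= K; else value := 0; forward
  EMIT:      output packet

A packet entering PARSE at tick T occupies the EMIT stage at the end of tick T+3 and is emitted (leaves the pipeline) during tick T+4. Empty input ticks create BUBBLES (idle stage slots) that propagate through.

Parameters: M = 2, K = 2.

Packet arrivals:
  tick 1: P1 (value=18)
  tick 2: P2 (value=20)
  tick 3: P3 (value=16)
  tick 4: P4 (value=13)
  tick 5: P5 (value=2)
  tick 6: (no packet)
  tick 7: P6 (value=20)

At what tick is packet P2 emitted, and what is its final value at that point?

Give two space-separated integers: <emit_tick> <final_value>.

Answer: 6 40

Derivation:
Tick 1: [PARSE:P1(v=18,ok=F), VALIDATE:-, TRANSFORM:-, EMIT:-] out:-; in:P1
Tick 2: [PARSE:P2(v=20,ok=F), VALIDATE:P1(v=18,ok=F), TRANSFORM:-, EMIT:-] out:-; in:P2
Tick 3: [PARSE:P3(v=16,ok=F), VALIDATE:P2(v=20,ok=T), TRANSFORM:P1(v=0,ok=F), EMIT:-] out:-; in:P3
Tick 4: [PARSE:P4(v=13,ok=F), VALIDATE:P3(v=16,ok=F), TRANSFORM:P2(v=40,ok=T), EMIT:P1(v=0,ok=F)] out:-; in:P4
Tick 5: [PARSE:P5(v=2,ok=F), VALIDATE:P4(v=13,ok=T), TRANSFORM:P3(v=0,ok=F), EMIT:P2(v=40,ok=T)] out:P1(v=0); in:P5
Tick 6: [PARSE:-, VALIDATE:P5(v=2,ok=F), TRANSFORM:P4(v=26,ok=T), EMIT:P3(v=0,ok=F)] out:P2(v=40); in:-
Tick 7: [PARSE:P6(v=20,ok=F), VALIDATE:-, TRANSFORM:P5(v=0,ok=F), EMIT:P4(v=26,ok=T)] out:P3(v=0); in:P6
Tick 8: [PARSE:-, VALIDATE:P6(v=20,ok=T), TRANSFORM:-, EMIT:P5(v=0,ok=F)] out:P4(v=26); in:-
Tick 9: [PARSE:-, VALIDATE:-, TRANSFORM:P6(v=40,ok=T), EMIT:-] out:P5(v=0); in:-
Tick 10: [PARSE:-, VALIDATE:-, TRANSFORM:-, EMIT:P6(v=40,ok=T)] out:-; in:-
Tick 11: [PARSE:-, VALIDATE:-, TRANSFORM:-, EMIT:-] out:P6(v=40); in:-
P2: arrives tick 2, valid=True (id=2, id%2=0), emit tick 6, final value 40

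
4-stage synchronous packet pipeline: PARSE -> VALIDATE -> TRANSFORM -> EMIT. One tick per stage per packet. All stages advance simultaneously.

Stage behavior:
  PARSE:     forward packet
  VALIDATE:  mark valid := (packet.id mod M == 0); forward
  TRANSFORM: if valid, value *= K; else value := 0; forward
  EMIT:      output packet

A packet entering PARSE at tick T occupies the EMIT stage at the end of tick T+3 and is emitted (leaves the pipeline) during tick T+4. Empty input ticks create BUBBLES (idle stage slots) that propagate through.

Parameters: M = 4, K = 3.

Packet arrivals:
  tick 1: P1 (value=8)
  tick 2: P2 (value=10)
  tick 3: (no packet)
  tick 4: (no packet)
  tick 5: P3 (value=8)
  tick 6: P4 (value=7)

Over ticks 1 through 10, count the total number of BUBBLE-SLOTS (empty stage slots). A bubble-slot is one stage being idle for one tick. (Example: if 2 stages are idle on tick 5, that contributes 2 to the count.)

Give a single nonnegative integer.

Tick 1: [PARSE:P1(v=8,ok=F), VALIDATE:-, TRANSFORM:-, EMIT:-] out:-; bubbles=3
Tick 2: [PARSE:P2(v=10,ok=F), VALIDATE:P1(v=8,ok=F), TRANSFORM:-, EMIT:-] out:-; bubbles=2
Tick 3: [PARSE:-, VALIDATE:P2(v=10,ok=F), TRANSFORM:P1(v=0,ok=F), EMIT:-] out:-; bubbles=2
Tick 4: [PARSE:-, VALIDATE:-, TRANSFORM:P2(v=0,ok=F), EMIT:P1(v=0,ok=F)] out:-; bubbles=2
Tick 5: [PARSE:P3(v=8,ok=F), VALIDATE:-, TRANSFORM:-, EMIT:P2(v=0,ok=F)] out:P1(v=0); bubbles=2
Tick 6: [PARSE:P4(v=7,ok=F), VALIDATE:P3(v=8,ok=F), TRANSFORM:-, EMIT:-] out:P2(v=0); bubbles=2
Tick 7: [PARSE:-, VALIDATE:P4(v=7,ok=T), TRANSFORM:P3(v=0,ok=F), EMIT:-] out:-; bubbles=2
Tick 8: [PARSE:-, VALIDATE:-, TRANSFORM:P4(v=21,ok=T), EMIT:P3(v=0,ok=F)] out:-; bubbles=2
Tick 9: [PARSE:-, VALIDATE:-, TRANSFORM:-, EMIT:P4(v=21,ok=T)] out:P3(v=0); bubbles=3
Tick 10: [PARSE:-, VALIDATE:-, TRANSFORM:-, EMIT:-] out:P4(v=21); bubbles=4
Total bubble-slots: 24

Answer: 24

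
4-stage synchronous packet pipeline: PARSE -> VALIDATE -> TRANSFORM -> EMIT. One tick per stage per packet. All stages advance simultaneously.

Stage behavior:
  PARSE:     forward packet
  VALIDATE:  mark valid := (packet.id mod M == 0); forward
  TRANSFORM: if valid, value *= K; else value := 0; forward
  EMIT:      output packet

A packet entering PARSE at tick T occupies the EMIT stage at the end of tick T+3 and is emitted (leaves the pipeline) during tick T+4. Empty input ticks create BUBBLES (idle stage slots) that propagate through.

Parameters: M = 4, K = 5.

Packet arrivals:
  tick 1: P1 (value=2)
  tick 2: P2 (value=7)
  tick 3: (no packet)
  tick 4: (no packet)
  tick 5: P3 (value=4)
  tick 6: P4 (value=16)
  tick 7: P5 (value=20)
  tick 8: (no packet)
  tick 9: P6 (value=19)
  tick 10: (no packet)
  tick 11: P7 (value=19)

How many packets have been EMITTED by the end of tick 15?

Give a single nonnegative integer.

Answer: 7

Derivation:
Tick 1: [PARSE:P1(v=2,ok=F), VALIDATE:-, TRANSFORM:-, EMIT:-] out:-; in:P1
Tick 2: [PARSE:P2(v=7,ok=F), VALIDATE:P1(v=2,ok=F), TRANSFORM:-, EMIT:-] out:-; in:P2
Tick 3: [PARSE:-, VALIDATE:P2(v=7,ok=F), TRANSFORM:P1(v=0,ok=F), EMIT:-] out:-; in:-
Tick 4: [PARSE:-, VALIDATE:-, TRANSFORM:P2(v=0,ok=F), EMIT:P1(v=0,ok=F)] out:-; in:-
Tick 5: [PARSE:P3(v=4,ok=F), VALIDATE:-, TRANSFORM:-, EMIT:P2(v=0,ok=F)] out:P1(v=0); in:P3
Tick 6: [PARSE:P4(v=16,ok=F), VALIDATE:P3(v=4,ok=F), TRANSFORM:-, EMIT:-] out:P2(v=0); in:P4
Tick 7: [PARSE:P5(v=20,ok=F), VALIDATE:P4(v=16,ok=T), TRANSFORM:P3(v=0,ok=F), EMIT:-] out:-; in:P5
Tick 8: [PARSE:-, VALIDATE:P5(v=20,ok=F), TRANSFORM:P4(v=80,ok=T), EMIT:P3(v=0,ok=F)] out:-; in:-
Tick 9: [PARSE:P6(v=19,ok=F), VALIDATE:-, TRANSFORM:P5(v=0,ok=F), EMIT:P4(v=80,ok=T)] out:P3(v=0); in:P6
Tick 10: [PARSE:-, VALIDATE:P6(v=19,ok=F), TRANSFORM:-, EMIT:P5(v=0,ok=F)] out:P4(v=80); in:-
Tick 11: [PARSE:P7(v=19,ok=F), VALIDATE:-, TRANSFORM:P6(v=0,ok=F), EMIT:-] out:P5(v=0); in:P7
Tick 12: [PARSE:-, VALIDATE:P7(v=19,ok=F), TRANSFORM:-, EMIT:P6(v=0,ok=F)] out:-; in:-
Tick 13: [PARSE:-, VALIDATE:-, TRANSFORM:P7(v=0,ok=F), EMIT:-] out:P6(v=0); in:-
Tick 14: [PARSE:-, VALIDATE:-, TRANSFORM:-, EMIT:P7(v=0,ok=F)] out:-; in:-
Tick 15: [PARSE:-, VALIDATE:-, TRANSFORM:-, EMIT:-] out:P7(v=0); in:-
Emitted by tick 15: ['P1', 'P2', 'P3', 'P4', 'P5', 'P6', 'P7']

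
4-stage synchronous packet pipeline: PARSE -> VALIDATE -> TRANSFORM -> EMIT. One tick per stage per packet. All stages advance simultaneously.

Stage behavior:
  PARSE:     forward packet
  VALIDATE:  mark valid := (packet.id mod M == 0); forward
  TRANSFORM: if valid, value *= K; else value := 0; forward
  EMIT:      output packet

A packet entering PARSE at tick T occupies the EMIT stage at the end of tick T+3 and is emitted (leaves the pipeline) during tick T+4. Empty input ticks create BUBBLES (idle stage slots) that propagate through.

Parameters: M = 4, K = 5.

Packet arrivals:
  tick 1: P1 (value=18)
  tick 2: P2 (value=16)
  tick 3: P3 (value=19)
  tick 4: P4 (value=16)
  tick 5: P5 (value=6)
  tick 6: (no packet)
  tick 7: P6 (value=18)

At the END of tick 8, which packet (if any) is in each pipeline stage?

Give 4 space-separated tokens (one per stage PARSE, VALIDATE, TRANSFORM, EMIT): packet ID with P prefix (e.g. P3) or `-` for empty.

Tick 1: [PARSE:P1(v=18,ok=F), VALIDATE:-, TRANSFORM:-, EMIT:-] out:-; in:P1
Tick 2: [PARSE:P2(v=16,ok=F), VALIDATE:P1(v=18,ok=F), TRANSFORM:-, EMIT:-] out:-; in:P2
Tick 3: [PARSE:P3(v=19,ok=F), VALIDATE:P2(v=16,ok=F), TRANSFORM:P1(v=0,ok=F), EMIT:-] out:-; in:P3
Tick 4: [PARSE:P4(v=16,ok=F), VALIDATE:P3(v=19,ok=F), TRANSFORM:P2(v=0,ok=F), EMIT:P1(v=0,ok=F)] out:-; in:P4
Tick 5: [PARSE:P5(v=6,ok=F), VALIDATE:P4(v=16,ok=T), TRANSFORM:P3(v=0,ok=F), EMIT:P2(v=0,ok=F)] out:P1(v=0); in:P5
Tick 6: [PARSE:-, VALIDATE:P5(v=6,ok=F), TRANSFORM:P4(v=80,ok=T), EMIT:P3(v=0,ok=F)] out:P2(v=0); in:-
Tick 7: [PARSE:P6(v=18,ok=F), VALIDATE:-, TRANSFORM:P5(v=0,ok=F), EMIT:P4(v=80,ok=T)] out:P3(v=0); in:P6
Tick 8: [PARSE:-, VALIDATE:P6(v=18,ok=F), TRANSFORM:-, EMIT:P5(v=0,ok=F)] out:P4(v=80); in:-
At end of tick 8: ['-', 'P6', '-', 'P5']

Answer: - P6 - P5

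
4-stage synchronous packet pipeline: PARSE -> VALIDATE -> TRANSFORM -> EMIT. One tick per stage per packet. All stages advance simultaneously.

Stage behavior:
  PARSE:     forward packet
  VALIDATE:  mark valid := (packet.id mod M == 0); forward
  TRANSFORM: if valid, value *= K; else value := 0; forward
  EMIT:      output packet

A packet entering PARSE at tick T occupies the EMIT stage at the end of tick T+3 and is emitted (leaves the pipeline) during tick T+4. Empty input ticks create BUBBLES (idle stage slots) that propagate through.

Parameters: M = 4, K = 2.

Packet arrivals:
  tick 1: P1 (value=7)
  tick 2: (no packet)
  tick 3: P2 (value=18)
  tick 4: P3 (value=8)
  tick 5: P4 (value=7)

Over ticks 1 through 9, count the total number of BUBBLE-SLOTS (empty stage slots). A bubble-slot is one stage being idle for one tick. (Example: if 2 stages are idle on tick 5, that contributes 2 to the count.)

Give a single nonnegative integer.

Answer: 20

Derivation:
Tick 1: [PARSE:P1(v=7,ok=F), VALIDATE:-, TRANSFORM:-, EMIT:-] out:-; bubbles=3
Tick 2: [PARSE:-, VALIDATE:P1(v=7,ok=F), TRANSFORM:-, EMIT:-] out:-; bubbles=3
Tick 3: [PARSE:P2(v=18,ok=F), VALIDATE:-, TRANSFORM:P1(v=0,ok=F), EMIT:-] out:-; bubbles=2
Tick 4: [PARSE:P3(v=8,ok=F), VALIDATE:P2(v=18,ok=F), TRANSFORM:-, EMIT:P1(v=0,ok=F)] out:-; bubbles=1
Tick 5: [PARSE:P4(v=7,ok=F), VALIDATE:P3(v=8,ok=F), TRANSFORM:P2(v=0,ok=F), EMIT:-] out:P1(v=0); bubbles=1
Tick 6: [PARSE:-, VALIDATE:P4(v=7,ok=T), TRANSFORM:P3(v=0,ok=F), EMIT:P2(v=0,ok=F)] out:-; bubbles=1
Tick 7: [PARSE:-, VALIDATE:-, TRANSFORM:P4(v=14,ok=T), EMIT:P3(v=0,ok=F)] out:P2(v=0); bubbles=2
Tick 8: [PARSE:-, VALIDATE:-, TRANSFORM:-, EMIT:P4(v=14,ok=T)] out:P3(v=0); bubbles=3
Tick 9: [PARSE:-, VALIDATE:-, TRANSFORM:-, EMIT:-] out:P4(v=14); bubbles=4
Total bubble-slots: 20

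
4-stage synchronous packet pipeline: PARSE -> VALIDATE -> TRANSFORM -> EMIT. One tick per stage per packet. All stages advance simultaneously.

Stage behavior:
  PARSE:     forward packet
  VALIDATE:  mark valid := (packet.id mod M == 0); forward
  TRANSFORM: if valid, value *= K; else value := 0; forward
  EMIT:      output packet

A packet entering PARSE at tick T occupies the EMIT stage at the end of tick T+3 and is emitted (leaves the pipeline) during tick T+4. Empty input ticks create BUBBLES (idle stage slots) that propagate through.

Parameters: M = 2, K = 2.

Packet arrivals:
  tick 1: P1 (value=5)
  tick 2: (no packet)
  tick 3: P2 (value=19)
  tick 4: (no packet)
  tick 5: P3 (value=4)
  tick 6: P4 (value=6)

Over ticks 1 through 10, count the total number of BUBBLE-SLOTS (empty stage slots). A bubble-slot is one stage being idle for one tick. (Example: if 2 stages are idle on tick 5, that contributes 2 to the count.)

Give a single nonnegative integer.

Tick 1: [PARSE:P1(v=5,ok=F), VALIDATE:-, TRANSFORM:-, EMIT:-] out:-; bubbles=3
Tick 2: [PARSE:-, VALIDATE:P1(v=5,ok=F), TRANSFORM:-, EMIT:-] out:-; bubbles=3
Tick 3: [PARSE:P2(v=19,ok=F), VALIDATE:-, TRANSFORM:P1(v=0,ok=F), EMIT:-] out:-; bubbles=2
Tick 4: [PARSE:-, VALIDATE:P2(v=19,ok=T), TRANSFORM:-, EMIT:P1(v=0,ok=F)] out:-; bubbles=2
Tick 5: [PARSE:P3(v=4,ok=F), VALIDATE:-, TRANSFORM:P2(v=38,ok=T), EMIT:-] out:P1(v=0); bubbles=2
Tick 6: [PARSE:P4(v=6,ok=F), VALIDATE:P3(v=4,ok=F), TRANSFORM:-, EMIT:P2(v=38,ok=T)] out:-; bubbles=1
Tick 7: [PARSE:-, VALIDATE:P4(v=6,ok=T), TRANSFORM:P3(v=0,ok=F), EMIT:-] out:P2(v=38); bubbles=2
Tick 8: [PARSE:-, VALIDATE:-, TRANSFORM:P4(v=12,ok=T), EMIT:P3(v=0,ok=F)] out:-; bubbles=2
Tick 9: [PARSE:-, VALIDATE:-, TRANSFORM:-, EMIT:P4(v=12,ok=T)] out:P3(v=0); bubbles=3
Tick 10: [PARSE:-, VALIDATE:-, TRANSFORM:-, EMIT:-] out:P4(v=12); bubbles=4
Total bubble-slots: 24

Answer: 24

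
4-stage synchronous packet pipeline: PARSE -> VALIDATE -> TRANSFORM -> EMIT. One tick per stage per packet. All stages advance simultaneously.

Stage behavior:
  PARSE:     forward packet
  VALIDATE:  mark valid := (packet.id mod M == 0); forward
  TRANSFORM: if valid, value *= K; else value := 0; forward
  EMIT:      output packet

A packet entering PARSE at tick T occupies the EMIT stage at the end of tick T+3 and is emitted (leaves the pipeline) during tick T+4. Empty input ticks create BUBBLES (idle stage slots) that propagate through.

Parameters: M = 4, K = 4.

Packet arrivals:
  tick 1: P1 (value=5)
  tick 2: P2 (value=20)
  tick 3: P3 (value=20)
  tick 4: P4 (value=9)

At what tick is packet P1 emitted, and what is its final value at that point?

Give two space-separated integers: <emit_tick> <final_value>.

Answer: 5 0

Derivation:
Tick 1: [PARSE:P1(v=5,ok=F), VALIDATE:-, TRANSFORM:-, EMIT:-] out:-; in:P1
Tick 2: [PARSE:P2(v=20,ok=F), VALIDATE:P1(v=5,ok=F), TRANSFORM:-, EMIT:-] out:-; in:P2
Tick 3: [PARSE:P3(v=20,ok=F), VALIDATE:P2(v=20,ok=F), TRANSFORM:P1(v=0,ok=F), EMIT:-] out:-; in:P3
Tick 4: [PARSE:P4(v=9,ok=F), VALIDATE:P3(v=20,ok=F), TRANSFORM:P2(v=0,ok=F), EMIT:P1(v=0,ok=F)] out:-; in:P4
Tick 5: [PARSE:-, VALIDATE:P4(v=9,ok=T), TRANSFORM:P3(v=0,ok=F), EMIT:P2(v=0,ok=F)] out:P1(v=0); in:-
Tick 6: [PARSE:-, VALIDATE:-, TRANSFORM:P4(v=36,ok=T), EMIT:P3(v=0,ok=F)] out:P2(v=0); in:-
Tick 7: [PARSE:-, VALIDATE:-, TRANSFORM:-, EMIT:P4(v=36,ok=T)] out:P3(v=0); in:-
Tick 8: [PARSE:-, VALIDATE:-, TRANSFORM:-, EMIT:-] out:P4(v=36); in:-
P1: arrives tick 1, valid=False (id=1, id%4=1), emit tick 5, final value 0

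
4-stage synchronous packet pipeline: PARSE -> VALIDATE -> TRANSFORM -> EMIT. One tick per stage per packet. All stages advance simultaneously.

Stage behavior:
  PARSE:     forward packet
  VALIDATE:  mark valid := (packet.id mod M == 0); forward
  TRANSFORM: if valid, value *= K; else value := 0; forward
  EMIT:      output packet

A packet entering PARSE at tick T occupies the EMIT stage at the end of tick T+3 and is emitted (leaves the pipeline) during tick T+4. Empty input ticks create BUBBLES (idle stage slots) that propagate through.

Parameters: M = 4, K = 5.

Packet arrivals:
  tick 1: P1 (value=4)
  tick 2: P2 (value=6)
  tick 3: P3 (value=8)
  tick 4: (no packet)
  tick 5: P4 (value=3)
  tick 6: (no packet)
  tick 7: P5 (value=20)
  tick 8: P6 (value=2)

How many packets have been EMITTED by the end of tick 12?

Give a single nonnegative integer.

Tick 1: [PARSE:P1(v=4,ok=F), VALIDATE:-, TRANSFORM:-, EMIT:-] out:-; in:P1
Tick 2: [PARSE:P2(v=6,ok=F), VALIDATE:P1(v=4,ok=F), TRANSFORM:-, EMIT:-] out:-; in:P2
Tick 3: [PARSE:P3(v=8,ok=F), VALIDATE:P2(v=6,ok=F), TRANSFORM:P1(v=0,ok=F), EMIT:-] out:-; in:P3
Tick 4: [PARSE:-, VALIDATE:P3(v=8,ok=F), TRANSFORM:P2(v=0,ok=F), EMIT:P1(v=0,ok=F)] out:-; in:-
Tick 5: [PARSE:P4(v=3,ok=F), VALIDATE:-, TRANSFORM:P3(v=0,ok=F), EMIT:P2(v=0,ok=F)] out:P1(v=0); in:P4
Tick 6: [PARSE:-, VALIDATE:P4(v=3,ok=T), TRANSFORM:-, EMIT:P3(v=0,ok=F)] out:P2(v=0); in:-
Tick 7: [PARSE:P5(v=20,ok=F), VALIDATE:-, TRANSFORM:P4(v=15,ok=T), EMIT:-] out:P3(v=0); in:P5
Tick 8: [PARSE:P6(v=2,ok=F), VALIDATE:P5(v=20,ok=F), TRANSFORM:-, EMIT:P4(v=15,ok=T)] out:-; in:P6
Tick 9: [PARSE:-, VALIDATE:P6(v=2,ok=F), TRANSFORM:P5(v=0,ok=F), EMIT:-] out:P4(v=15); in:-
Tick 10: [PARSE:-, VALIDATE:-, TRANSFORM:P6(v=0,ok=F), EMIT:P5(v=0,ok=F)] out:-; in:-
Tick 11: [PARSE:-, VALIDATE:-, TRANSFORM:-, EMIT:P6(v=0,ok=F)] out:P5(v=0); in:-
Tick 12: [PARSE:-, VALIDATE:-, TRANSFORM:-, EMIT:-] out:P6(v=0); in:-
Emitted by tick 12: ['P1', 'P2', 'P3', 'P4', 'P5', 'P6']

Answer: 6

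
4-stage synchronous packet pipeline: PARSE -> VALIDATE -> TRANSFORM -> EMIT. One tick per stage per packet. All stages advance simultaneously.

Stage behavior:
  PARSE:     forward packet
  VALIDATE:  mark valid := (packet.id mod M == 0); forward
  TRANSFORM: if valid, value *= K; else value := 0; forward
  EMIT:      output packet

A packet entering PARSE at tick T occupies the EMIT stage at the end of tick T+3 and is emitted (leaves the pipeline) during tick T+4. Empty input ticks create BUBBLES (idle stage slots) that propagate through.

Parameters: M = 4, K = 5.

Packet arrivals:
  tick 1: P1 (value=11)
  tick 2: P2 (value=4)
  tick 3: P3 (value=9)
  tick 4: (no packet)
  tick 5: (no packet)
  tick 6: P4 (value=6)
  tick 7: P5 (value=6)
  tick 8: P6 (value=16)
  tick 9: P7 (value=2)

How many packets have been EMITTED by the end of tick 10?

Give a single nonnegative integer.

Tick 1: [PARSE:P1(v=11,ok=F), VALIDATE:-, TRANSFORM:-, EMIT:-] out:-; in:P1
Tick 2: [PARSE:P2(v=4,ok=F), VALIDATE:P1(v=11,ok=F), TRANSFORM:-, EMIT:-] out:-; in:P2
Tick 3: [PARSE:P3(v=9,ok=F), VALIDATE:P2(v=4,ok=F), TRANSFORM:P1(v=0,ok=F), EMIT:-] out:-; in:P3
Tick 4: [PARSE:-, VALIDATE:P3(v=9,ok=F), TRANSFORM:P2(v=0,ok=F), EMIT:P1(v=0,ok=F)] out:-; in:-
Tick 5: [PARSE:-, VALIDATE:-, TRANSFORM:P3(v=0,ok=F), EMIT:P2(v=0,ok=F)] out:P1(v=0); in:-
Tick 6: [PARSE:P4(v=6,ok=F), VALIDATE:-, TRANSFORM:-, EMIT:P3(v=0,ok=F)] out:P2(v=0); in:P4
Tick 7: [PARSE:P5(v=6,ok=F), VALIDATE:P4(v=6,ok=T), TRANSFORM:-, EMIT:-] out:P3(v=0); in:P5
Tick 8: [PARSE:P6(v=16,ok=F), VALIDATE:P5(v=6,ok=F), TRANSFORM:P4(v=30,ok=T), EMIT:-] out:-; in:P6
Tick 9: [PARSE:P7(v=2,ok=F), VALIDATE:P6(v=16,ok=F), TRANSFORM:P5(v=0,ok=F), EMIT:P4(v=30,ok=T)] out:-; in:P7
Tick 10: [PARSE:-, VALIDATE:P7(v=2,ok=F), TRANSFORM:P6(v=0,ok=F), EMIT:P5(v=0,ok=F)] out:P4(v=30); in:-
Emitted by tick 10: ['P1', 'P2', 'P3', 'P4']

Answer: 4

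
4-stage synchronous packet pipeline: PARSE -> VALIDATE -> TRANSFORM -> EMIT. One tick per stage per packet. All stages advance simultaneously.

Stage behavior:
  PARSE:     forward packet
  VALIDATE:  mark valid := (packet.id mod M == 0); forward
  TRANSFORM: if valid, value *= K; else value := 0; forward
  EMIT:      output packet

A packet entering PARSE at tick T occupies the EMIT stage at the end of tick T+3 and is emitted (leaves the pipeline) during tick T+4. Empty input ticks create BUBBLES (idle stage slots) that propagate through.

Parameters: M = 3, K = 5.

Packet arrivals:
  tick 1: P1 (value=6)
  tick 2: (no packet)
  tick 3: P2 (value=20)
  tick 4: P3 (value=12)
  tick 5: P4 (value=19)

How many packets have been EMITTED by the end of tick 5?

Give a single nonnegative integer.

Answer: 1

Derivation:
Tick 1: [PARSE:P1(v=6,ok=F), VALIDATE:-, TRANSFORM:-, EMIT:-] out:-; in:P1
Tick 2: [PARSE:-, VALIDATE:P1(v=6,ok=F), TRANSFORM:-, EMIT:-] out:-; in:-
Tick 3: [PARSE:P2(v=20,ok=F), VALIDATE:-, TRANSFORM:P1(v=0,ok=F), EMIT:-] out:-; in:P2
Tick 4: [PARSE:P3(v=12,ok=F), VALIDATE:P2(v=20,ok=F), TRANSFORM:-, EMIT:P1(v=0,ok=F)] out:-; in:P3
Tick 5: [PARSE:P4(v=19,ok=F), VALIDATE:P3(v=12,ok=T), TRANSFORM:P2(v=0,ok=F), EMIT:-] out:P1(v=0); in:P4
Emitted by tick 5: ['P1']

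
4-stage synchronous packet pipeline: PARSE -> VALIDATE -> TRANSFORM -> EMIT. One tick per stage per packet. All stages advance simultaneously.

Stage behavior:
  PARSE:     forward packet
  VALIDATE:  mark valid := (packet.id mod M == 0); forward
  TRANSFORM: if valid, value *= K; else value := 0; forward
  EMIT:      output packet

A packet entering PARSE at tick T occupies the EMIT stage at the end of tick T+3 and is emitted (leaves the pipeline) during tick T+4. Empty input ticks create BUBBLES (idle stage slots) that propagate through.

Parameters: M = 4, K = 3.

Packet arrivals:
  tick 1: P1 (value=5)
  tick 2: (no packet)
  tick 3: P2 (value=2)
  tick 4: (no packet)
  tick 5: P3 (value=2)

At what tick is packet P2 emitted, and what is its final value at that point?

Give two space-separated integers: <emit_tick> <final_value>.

Answer: 7 0

Derivation:
Tick 1: [PARSE:P1(v=5,ok=F), VALIDATE:-, TRANSFORM:-, EMIT:-] out:-; in:P1
Tick 2: [PARSE:-, VALIDATE:P1(v=5,ok=F), TRANSFORM:-, EMIT:-] out:-; in:-
Tick 3: [PARSE:P2(v=2,ok=F), VALIDATE:-, TRANSFORM:P1(v=0,ok=F), EMIT:-] out:-; in:P2
Tick 4: [PARSE:-, VALIDATE:P2(v=2,ok=F), TRANSFORM:-, EMIT:P1(v=0,ok=F)] out:-; in:-
Tick 5: [PARSE:P3(v=2,ok=F), VALIDATE:-, TRANSFORM:P2(v=0,ok=F), EMIT:-] out:P1(v=0); in:P3
Tick 6: [PARSE:-, VALIDATE:P3(v=2,ok=F), TRANSFORM:-, EMIT:P2(v=0,ok=F)] out:-; in:-
Tick 7: [PARSE:-, VALIDATE:-, TRANSFORM:P3(v=0,ok=F), EMIT:-] out:P2(v=0); in:-
Tick 8: [PARSE:-, VALIDATE:-, TRANSFORM:-, EMIT:P3(v=0,ok=F)] out:-; in:-
Tick 9: [PARSE:-, VALIDATE:-, TRANSFORM:-, EMIT:-] out:P3(v=0); in:-
P2: arrives tick 3, valid=False (id=2, id%4=2), emit tick 7, final value 0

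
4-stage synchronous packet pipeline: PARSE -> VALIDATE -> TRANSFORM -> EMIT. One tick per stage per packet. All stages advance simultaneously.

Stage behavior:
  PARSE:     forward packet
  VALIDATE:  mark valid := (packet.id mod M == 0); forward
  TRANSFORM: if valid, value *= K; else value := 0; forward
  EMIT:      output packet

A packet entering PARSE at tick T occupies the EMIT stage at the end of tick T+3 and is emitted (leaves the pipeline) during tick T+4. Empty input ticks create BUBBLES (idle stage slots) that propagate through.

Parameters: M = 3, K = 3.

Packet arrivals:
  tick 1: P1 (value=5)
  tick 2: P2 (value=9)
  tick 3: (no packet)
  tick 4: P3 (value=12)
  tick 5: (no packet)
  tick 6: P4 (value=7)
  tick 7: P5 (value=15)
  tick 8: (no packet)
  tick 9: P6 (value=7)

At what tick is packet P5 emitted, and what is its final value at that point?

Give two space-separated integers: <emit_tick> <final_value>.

Tick 1: [PARSE:P1(v=5,ok=F), VALIDATE:-, TRANSFORM:-, EMIT:-] out:-; in:P1
Tick 2: [PARSE:P2(v=9,ok=F), VALIDATE:P1(v=5,ok=F), TRANSFORM:-, EMIT:-] out:-; in:P2
Tick 3: [PARSE:-, VALIDATE:P2(v=9,ok=F), TRANSFORM:P1(v=0,ok=F), EMIT:-] out:-; in:-
Tick 4: [PARSE:P3(v=12,ok=F), VALIDATE:-, TRANSFORM:P2(v=0,ok=F), EMIT:P1(v=0,ok=F)] out:-; in:P3
Tick 5: [PARSE:-, VALIDATE:P3(v=12,ok=T), TRANSFORM:-, EMIT:P2(v=0,ok=F)] out:P1(v=0); in:-
Tick 6: [PARSE:P4(v=7,ok=F), VALIDATE:-, TRANSFORM:P3(v=36,ok=T), EMIT:-] out:P2(v=0); in:P4
Tick 7: [PARSE:P5(v=15,ok=F), VALIDATE:P4(v=7,ok=F), TRANSFORM:-, EMIT:P3(v=36,ok=T)] out:-; in:P5
Tick 8: [PARSE:-, VALIDATE:P5(v=15,ok=F), TRANSFORM:P4(v=0,ok=F), EMIT:-] out:P3(v=36); in:-
Tick 9: [PARSE:P6(v=7,ok=F), VALIDATE:-, TRANSFORM:P5(v=0,ok=F), EMIT:P4(v=0,ok=F)] out:-; in:P6
Tick 10: [PARSE:-, VALIDATE:P6(v=7,ok=T), TRANSFORM:-, EMIT:P5(v=0,ok=F)] out:P4(v=0); in:-
Tick 11: [PARSE:-, VALIDATE:-, TRANSFORM:P6(v=21,ok=T), EMIT:-] out:P5(v=0); in:-
Tick 12: [PARSE:-, VALIDATE:-, TRANSFORM:-, EMIT:P6(v=21,ok=T)] out:-; in:-
Tick 13: [PARSE:-, VALIDATE:-, TRANSFORM:-, EMIT:-] out:P6(v=21); in:-
P5: arrives tick 7, valid=False (id=5, id%3=2), emit tick 11, final value 0

Answer: 11 0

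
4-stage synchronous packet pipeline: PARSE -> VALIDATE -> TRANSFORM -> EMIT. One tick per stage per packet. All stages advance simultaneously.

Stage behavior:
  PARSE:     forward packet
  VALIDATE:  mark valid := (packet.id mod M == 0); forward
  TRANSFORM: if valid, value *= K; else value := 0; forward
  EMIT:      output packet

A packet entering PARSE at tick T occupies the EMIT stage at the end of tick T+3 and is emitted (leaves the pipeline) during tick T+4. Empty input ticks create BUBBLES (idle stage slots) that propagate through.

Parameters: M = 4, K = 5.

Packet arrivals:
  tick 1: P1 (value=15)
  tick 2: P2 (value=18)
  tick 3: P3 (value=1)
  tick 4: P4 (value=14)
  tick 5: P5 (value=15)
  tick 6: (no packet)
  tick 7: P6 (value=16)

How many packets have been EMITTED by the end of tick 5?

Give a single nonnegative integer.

Answer: 1

Derivation:
Tick 1: [PARSE:P1(v=15,ok=F), VALIDATE:-, TRANSFORM:-, EMIT:-] out:-; in:P1
Tick 2: [PARSE:P2(v=18,ok=F), VALIDATE:P1(v=15,ok=F), TRANSFORM:-, EMIT:-] out:-; in:P2
Tick 3: [PARSE:P3(v=1,ok=F), VALIDATE:P2(v=18,ok=F), TRANSFORM:P1(v=0,ok=F), EMIT:-] out:-; in:P3
Tick 4: [PARSE:P4(v=14,ok=F), VALIDATE:P3(v=1,ok=F), TRANSFORM:P2(v=0,ok=F), EMIT:P1(v=0,ok=F)] out:-; in:P4
Tick 5: [PARSE:P5(v=15,ok=F), VALIDATE:P4(v=14,ok=T), TRANSFORM:P3(v=0,ok=F), EMIT:P2(v=0,ok=F)] out:P1(v=0); in:P5
Emitted by tick 5: ['P1']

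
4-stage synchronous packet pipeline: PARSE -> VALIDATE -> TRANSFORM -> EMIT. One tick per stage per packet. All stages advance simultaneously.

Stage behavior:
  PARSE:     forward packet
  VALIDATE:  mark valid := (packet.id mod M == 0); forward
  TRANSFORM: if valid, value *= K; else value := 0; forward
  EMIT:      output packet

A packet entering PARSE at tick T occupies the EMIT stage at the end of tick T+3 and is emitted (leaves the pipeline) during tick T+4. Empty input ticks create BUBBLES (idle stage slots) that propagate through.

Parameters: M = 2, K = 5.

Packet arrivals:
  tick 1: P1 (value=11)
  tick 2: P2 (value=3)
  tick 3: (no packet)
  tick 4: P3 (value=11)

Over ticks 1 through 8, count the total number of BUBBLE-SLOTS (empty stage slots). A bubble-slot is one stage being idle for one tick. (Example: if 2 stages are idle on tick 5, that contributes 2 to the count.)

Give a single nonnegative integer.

Tick 1: [PARSE:P1(v=11,ok=F), VALIDATE:-, TRANSFORM:-, EMIT:-] out:-; bubbles=3
Tick 2: [PARSE:P2(v=3,ok=F), VALIDATE:P1(v=11,ok=F), TRANSFORM:-, EMIT:-] out:-; bubbles=2
Tick 3: [PARSE:-, VALIDATE:P2(v=3,ok=T), TRANSFORM:P1(v=0,ok=F), EMIT:-] out:-; bubbles=2
Tick 4: [PARSE:P3(v=11,ok=F), VALIDATE:-, TRANSFORM:P2(v=15,ok=T), EMIT:P1(v=0,ok=F)] out:-; bubbles=1
Tick 5: [PARSE:-, VALIDATE:P3(v=11,ok=F), TRANSFORM:-, EMIT:P2(v=15,ok=T)] out:P1(v=0); bubbles=2
Tick 6: [PARSE:-, VALIDATE:-, TRANSFORM:P3(v=0,ok=F), EMIT:-] out:P2(v=15); bubbles=3
Tick 7: [PARSE:-, VALIDATE:-, TRANSFORM:-, EMIT:P3(v=0,ok=F)] out:-; bubbles=3
Tick 8: [PARSE:-, VALIDATE:-, TRANSFORM:-, EMIT:-] out:P3(v=0); bubbles=4
Total bubble-slots: 20

Answer: 20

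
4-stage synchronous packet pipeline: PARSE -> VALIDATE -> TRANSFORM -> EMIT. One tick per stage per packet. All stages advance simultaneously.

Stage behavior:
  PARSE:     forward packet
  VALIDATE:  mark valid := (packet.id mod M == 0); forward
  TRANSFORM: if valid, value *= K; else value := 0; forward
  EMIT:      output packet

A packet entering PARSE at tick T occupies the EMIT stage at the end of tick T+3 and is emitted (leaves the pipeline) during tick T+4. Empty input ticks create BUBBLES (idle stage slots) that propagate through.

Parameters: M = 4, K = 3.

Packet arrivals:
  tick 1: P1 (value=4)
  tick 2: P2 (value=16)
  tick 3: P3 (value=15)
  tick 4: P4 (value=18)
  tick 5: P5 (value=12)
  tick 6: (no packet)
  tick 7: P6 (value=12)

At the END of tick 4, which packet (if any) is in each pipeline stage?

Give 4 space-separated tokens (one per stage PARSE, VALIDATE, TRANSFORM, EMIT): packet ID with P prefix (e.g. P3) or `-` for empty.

Answer: P4 P3 P2 P1

Derivation:
Tick 1: [PARSE:P1(v=4,ok=F), VALIDATE:-, TRANSFORM:-, EMIT:-] out:-; in:P1
Tick 2: [PARSE:P2(v=16,ok=F), VALIDATE:P1(v=4,ok=F), TRANSFORM:-, EMIT:-] out:-; in:P2
Tick 3: [PARSE:P3(v=15,ok=F), VALIDATE:P2(v=16,ok=F), TRANSFORM:P1(v=0,ok=F), EMIT:-] out:-; in:P3
Tick 4: [PARSE:P4(v=18,ok=F), VALIDATE:P3(v=15,ok=F), TRANSFORM:P2(v=0,ok=F), EMIT:P1(v=0,ok=F)] out:-; in:P4
At end of tick 4: ['P4', 'P3', 'P2', 'P1']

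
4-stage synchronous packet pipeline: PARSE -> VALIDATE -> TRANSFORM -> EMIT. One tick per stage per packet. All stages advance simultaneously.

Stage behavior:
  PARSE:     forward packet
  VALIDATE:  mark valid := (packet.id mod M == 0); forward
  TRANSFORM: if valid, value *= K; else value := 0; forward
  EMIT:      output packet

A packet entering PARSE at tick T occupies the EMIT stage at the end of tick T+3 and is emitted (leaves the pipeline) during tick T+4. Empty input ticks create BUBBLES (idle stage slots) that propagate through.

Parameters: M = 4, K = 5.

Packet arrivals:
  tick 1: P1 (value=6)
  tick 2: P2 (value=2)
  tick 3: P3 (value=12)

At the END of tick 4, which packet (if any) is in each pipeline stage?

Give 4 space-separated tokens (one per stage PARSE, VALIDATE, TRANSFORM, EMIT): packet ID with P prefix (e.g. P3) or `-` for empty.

Answer: - P3 P2 P1

Derivation:
Tick 1: [PARSE:P1(v=6,ok=F), VALIDATE:-, TRANSFORM:-, EMIT:-] out:-; in:P1
Tick 2: [PARSE:P2(v=2,ok=F), VALIDATE:P1(v=6,ok=F), TRANSFORM:-, EMIT:-] out:-; in:P2
Tick 3: [PARSE:P3(v=12,ok=F), VALIDATE:P2(v=2,ok=F), TRANSFORM:P1(v=0,ok=F), EMIT:-] out:-; in:P3
Tick 4: [PARSE:-, VALIDATE:P3(v=12,ok=F), TRANSFORM:P2(v=0,ok=F), EMIT:P1(v=0,ok=F)] out:-; in:-
At end of tick 4: ['-', 'P3', 'P2', 'P1']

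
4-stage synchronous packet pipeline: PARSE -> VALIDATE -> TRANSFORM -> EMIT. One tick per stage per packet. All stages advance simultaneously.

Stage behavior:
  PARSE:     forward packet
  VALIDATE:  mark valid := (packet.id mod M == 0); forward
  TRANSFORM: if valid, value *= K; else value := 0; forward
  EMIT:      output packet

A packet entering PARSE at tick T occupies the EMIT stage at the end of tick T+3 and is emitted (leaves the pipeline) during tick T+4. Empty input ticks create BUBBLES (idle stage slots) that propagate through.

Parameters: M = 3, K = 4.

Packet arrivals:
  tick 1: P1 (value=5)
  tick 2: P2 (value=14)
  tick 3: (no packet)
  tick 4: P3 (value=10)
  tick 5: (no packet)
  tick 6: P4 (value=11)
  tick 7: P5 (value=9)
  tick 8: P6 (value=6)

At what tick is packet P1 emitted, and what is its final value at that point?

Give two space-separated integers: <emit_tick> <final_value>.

Answer: 5 0

Derivation:
Tick 1: [PARSE:P1(v=5,ok=F), VALIDATE:-, TRANSFORM:-, EMIT:-] out:-; in:P1
Tick 2: [PARSE:P2(v=14,ok=F), VALIDATE:P1(v=5,ok=F), TRANSFORM:-, EMIT:-] out:-; in:P2
Tick 3: [PARSE:-, VALIDATE:P2(v=14,ok=F), TRANSFORM:P1(v=0,ok=F), EMIT:-] out:-; in:-
Tick 4: [PARSE:P3(v=10,ok=F), VALIDATE:-, TRANSFORM:P2(v=0,ok=F), EMIT:P1(v=0,ok=F)] out:-; in:P3
Tick 5: [PARSE:-, VALIDATE:P3(v=10,ok=T), TRANSFORM:-, EMIT:P2(v=0,ok=F)] out:P1(v=0); in:-
Tick 6: [PARSE:P4(v=11,ok=F), VALIDATE:-, TRANSFORM:P3(v=40,ok=T), EMIT:-] out:P2(v=0); in:P4
Tick 7: [PARSE:P5(v=9,ok=F), VALIDATE:P4(v=11,ok=F), TRANSFORM:-, EMIT:P3(v=40,ok=T)] out:-; in:P5
Tick 8: [PARSE:P6(v=6,ok=F), VALIDATE:P5(v=9,ok=F), TRANSFORM:P4(v=0,ok=F), EMIT:-] out:P3(v=40); in:P6
Tick 9: [PARSE:-, VALIDATE:P6(v=6,ok=T), TRANSFORM:P5(v=0,ok=F), EMIT:P4(v=0,ok=F)] out:-; in:-
Tick 10: [PARSE:-, VALIDATE:-, TRANSFORM:P6(v=24,ok=T), EMIT:P5(v=0,ok=F)] out:P4(v=0); in:-
Tick 11: [PARSE:-, VALIDATE:-, TRANSFORM:-, EMIT:P6(v=24,ok=T)] out:P5(v=0); in:-
Tick 12: [PARSE:-, VALIDATE:-, TRANSFORM:-, EMIT:-] out:P6(v=24); in:-
P1: arrives tick 1, valid=False (id=1, id%3=1), emit tick 5, final value 0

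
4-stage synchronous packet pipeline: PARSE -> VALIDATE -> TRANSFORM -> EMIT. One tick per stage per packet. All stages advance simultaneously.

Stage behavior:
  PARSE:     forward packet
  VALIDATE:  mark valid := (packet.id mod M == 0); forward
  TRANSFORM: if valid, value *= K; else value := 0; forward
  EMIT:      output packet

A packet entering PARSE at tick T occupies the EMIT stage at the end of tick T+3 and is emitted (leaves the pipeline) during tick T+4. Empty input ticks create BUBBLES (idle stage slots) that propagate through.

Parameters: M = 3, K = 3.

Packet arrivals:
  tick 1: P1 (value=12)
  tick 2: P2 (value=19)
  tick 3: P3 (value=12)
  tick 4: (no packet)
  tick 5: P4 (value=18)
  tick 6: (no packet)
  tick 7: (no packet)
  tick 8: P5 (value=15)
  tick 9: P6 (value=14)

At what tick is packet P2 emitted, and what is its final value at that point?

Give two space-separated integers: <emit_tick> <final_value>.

Tick 1: [PARSE:P1(v=12,ok=F), VALIDATE:-, TRANSFORM:-, EMIT:-] out:-; in:P1
Tick 2: [PARSE:P2(v=19,ok=F), VALIDATE:P1(v=12,ok=F), TRANSFORM:-, EMIT:-] out:-; in:P2
Tick 3: [PARSE:P3(v=12,ok=F), VALIDATE:P2(v=19,ok=F), TRANSFORM:P1(v=0,ok=F), EMIT:-] out:-; in:P3
Tick 4: [PARSE:-, VALIDATE:P3(v=12,ok=T), TRANSFORM:P2(v=0,ok=F), EMIT:P1(v=0,ok=F)] out:-; in:-
Tick 5: [PARSE:P4(v=18,ok=F), VALIDATE:-, TRANSFORM:P3(v=36,ok=T), EMIT:P2(v=0,ok=F)] out:P1(v=0); in:P4
Tick 6: [PARSE:-, VALIDATE:P4(v=18,ok=F), TRANSFORM:-, EMIT:P3(v=36,ok=T)] out:P2(v=0); in:-
Tick 7: [PARSE:-, VALIDATE:-, TRANSFORM:P4(v=0,ok=F), EMIT:-] out:P3(v=36); in:-
Tick 8: [PARSE:P5(v=15,ok=F), VALIDATE:-, TRANSFORM:-, EMIT:P4(v=0,ok=F)] out:-; in:P5
Tick 9: [PARSE:P6(v=14,ok=F), VALIDATE:P5(v=15,ok=F), TRANSFORM:-, EMIT:-] out:P4(v=0); in:P6
Tick 10: [PARSE:-, VALIDATE:P6(v=14,ok=T), TRANSFORM:P5(v=0,ok=F), EMIT:-] out:-; in:-
Tick 11: [PARSE:-, VALIDATE:-, TRANSFORM:P6(v=42,ok=T), EMIT:P5(v=0,ok=F)] out:-; in:-
Tick 12: [PARSE:-, VALIDATE:-, TRANSFORM:-, EMIT:P6(v=42,ok=T)] out:P5(v=0); in:-
Tick 13: [PARSE:-, VALIDATE:-, TRANSFORM:-, EMIT:-] out:P6(v=42); in:-
P2: arrives tick 2, valid=False (id=2, id%3=2), emit tick 6, final value 0

Answer: 6 0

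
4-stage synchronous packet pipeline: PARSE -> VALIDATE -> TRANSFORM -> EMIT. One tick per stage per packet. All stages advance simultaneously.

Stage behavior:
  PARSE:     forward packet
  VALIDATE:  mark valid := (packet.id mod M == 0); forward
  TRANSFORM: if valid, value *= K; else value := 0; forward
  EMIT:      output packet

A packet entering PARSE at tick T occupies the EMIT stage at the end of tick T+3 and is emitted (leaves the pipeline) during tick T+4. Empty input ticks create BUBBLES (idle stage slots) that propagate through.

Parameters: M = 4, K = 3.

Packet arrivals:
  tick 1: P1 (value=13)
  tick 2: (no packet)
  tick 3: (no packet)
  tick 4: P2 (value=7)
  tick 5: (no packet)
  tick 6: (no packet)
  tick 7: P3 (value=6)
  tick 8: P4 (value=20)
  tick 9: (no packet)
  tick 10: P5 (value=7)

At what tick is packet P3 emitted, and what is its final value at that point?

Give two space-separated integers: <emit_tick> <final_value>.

Answer: 11 0

Derivation:
Tick 1: [PARSE:P1(v=13,ok=F), VALIDATE:-, TRANSFORM:-, EMIT:-] out:-; in:P1
Tick 2: [PARSE:-, VALIDATE:P1(v=13,ok=F), TRANSFORM:-, EMIT:-] out:-; in:-
Tick 3: [PARSE:-, VALIDATE:-, TRANSFORM:P1(v=0,ok=F), EMIT:-] out:-; in:-
Tick 4: [PARSE:P2(v=7,ok=F), VALIDATE:-, TRANSFORM:-, EMIT:P1(v=0,ok=F)] out:-; in:P2
Tick 5: [PARSE:-, VALIDATE:P2(v=7,ok=F), TRANSFORM:-, EMIT:-] out:P1(v=0); in:-
Tick 6: [PARSE:-, VALIDATE:-, TRANSFORM:P2(v=0,ok=F), EMIT:-] out:-; in:-
Tick 7: [PARSE:P3(v=6,ok=F), VALIDATE:-, TRANSFORM:-, EMIT:P2(v=0,ok=F)] out:-; in:P3
Tick 8: [PARSE:P4(v=20,ok=F), VALIDATE:P3(v=6,ok=F), TRANSFORM:-, EMIT:-] out:P2(v=0); in:P4
Tick 9: [PARSE:-, VALIDATE:P4(v=20,ok=T), TRANSFORM:P3(v=0,ok=F), EMIT:-] out:-; in:-
Tick 10: [PARSE:P5(v=7,ok=F), VALIDATE:-, TRANSFORM:P4(v=60,ok=T), EMIT:P3(v=0,ok=F)] out:-; in:P5
Tick 11: [PARSE:-, VALIDATE:P5(v=7,ok=F), TRANSFORM:-, EMIT:P4(v=60,ok=T)] out:P3(v=0); in:-
Tick 12: [PARSE:-, VALIDATE:-, TRANSFORM:P5(v=0,ok=F), EMIT:-] out:P4(v=60); in:-
Tick 13: [PARSE:-, VALIDATE:-, TRANSFORM:-, EMIT:P5(v=0,ok=F)] out:-; in:-
Tick 14: [PARSE:-, VALIDATE:-, TRANSFORM:-, EMIT:-] out:P5(v=0); in:-
P3: arrives tick 7, valid=False (id=3, id%4=3), emit tick 11, final value 0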